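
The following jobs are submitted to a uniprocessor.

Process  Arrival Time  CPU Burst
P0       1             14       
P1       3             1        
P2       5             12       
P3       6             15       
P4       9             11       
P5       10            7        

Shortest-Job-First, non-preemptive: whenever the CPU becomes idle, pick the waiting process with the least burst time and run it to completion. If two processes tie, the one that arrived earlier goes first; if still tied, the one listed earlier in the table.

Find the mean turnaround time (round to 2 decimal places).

Timeline: | idle 0-1 | P0 1-15 | P1 15-16 | P5 16-23 | P4 23-34 | P2 34-46 | P3 46-61 |
Completion: P0=15  P1=16  P2=46  P3=61  P4=34  P5=23
Turnaround (C−A): P0=14  P1=13  P2=41  P3=55  P4=25  P5=13
Turnaround times: P0=14, P1=13, P2=41, P3=55, P4=25, P5=13
Average turnaround = (14+13+41+55+25+13) / 6 = 161/6 = 26.83

26.83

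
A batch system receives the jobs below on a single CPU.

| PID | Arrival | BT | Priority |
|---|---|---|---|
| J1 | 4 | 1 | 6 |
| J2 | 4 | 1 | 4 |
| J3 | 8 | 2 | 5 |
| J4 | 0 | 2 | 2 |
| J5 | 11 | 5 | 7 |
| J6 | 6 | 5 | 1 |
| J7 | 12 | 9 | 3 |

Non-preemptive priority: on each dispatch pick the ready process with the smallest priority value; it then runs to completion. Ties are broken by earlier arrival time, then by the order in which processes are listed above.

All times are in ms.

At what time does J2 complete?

Timeline: | J4 0-2 | idle 2-4 | J2 4-5 | J1 5-6 | J6 6-11 | J3 11-13 | J7 13-22 | J5 22-27 |
Completion: J1=6  J2=5  J3=13  J4=2  J5=27  J6=11  J7=22
Turnaround (C−A): J1=2  J2=1  J3=5  J4=2  J5=16  J6=5  J7=10

5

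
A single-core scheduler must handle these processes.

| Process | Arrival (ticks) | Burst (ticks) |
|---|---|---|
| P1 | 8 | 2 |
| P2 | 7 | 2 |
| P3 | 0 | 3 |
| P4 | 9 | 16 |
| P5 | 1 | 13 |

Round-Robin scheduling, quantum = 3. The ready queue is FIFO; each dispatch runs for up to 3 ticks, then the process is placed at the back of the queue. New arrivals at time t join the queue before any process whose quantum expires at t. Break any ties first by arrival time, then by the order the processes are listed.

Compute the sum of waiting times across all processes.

Timeline: | P3 0-3 | P5 3-9 | P2 9-11 | P1 11-13 | P4 13-16 | P5 16-19 | P4 19-22 | P5 22-25 | P4 25-28 | P5 28-29 | P4 29-36 |
Completion: P1=13  P2=11  P3=3  P4=36  P5=29
Turnaround (C−A): P1=5  P2=4  P3=3  P4=27  P5=28
Waiting = turnaround − burst: P1=3, P2=2, P3=0, P4=11, P5=15
Total waiting = 3 + 2 + 0 + 11 + 15 = 31

31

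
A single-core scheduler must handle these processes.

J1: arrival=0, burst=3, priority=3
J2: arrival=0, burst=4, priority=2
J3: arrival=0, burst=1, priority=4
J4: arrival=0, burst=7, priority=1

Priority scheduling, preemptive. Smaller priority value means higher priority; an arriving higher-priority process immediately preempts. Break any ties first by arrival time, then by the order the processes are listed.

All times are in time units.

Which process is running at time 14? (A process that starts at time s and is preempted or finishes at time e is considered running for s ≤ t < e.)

Schedule: | J4 0-7 | J2 7-11 | J1 11-14 | J3 14-15 |
Completion: J1=14  J2=11  J3=15  J4=7
Turnaround (C−A): J1=14  J2=11  J3=15  J4=7

J3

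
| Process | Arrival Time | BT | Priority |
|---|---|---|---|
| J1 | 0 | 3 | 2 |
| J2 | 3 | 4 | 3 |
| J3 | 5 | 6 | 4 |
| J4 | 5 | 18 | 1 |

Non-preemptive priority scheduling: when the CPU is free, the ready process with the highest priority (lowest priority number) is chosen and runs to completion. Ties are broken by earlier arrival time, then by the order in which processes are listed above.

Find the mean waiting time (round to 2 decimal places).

Timeline: | J1 0-3 | J2 3-7 | J4 7-25 | J3 25-31 |
Completion: J1=3  J2=7  J3=31  J4=25
Turnaround (C−A): J1=3  J2=4  J3=26  J4=20
Waiting times: J1=0, J2=0, J3=20, J4=2
Average waiting = (0+0+20+2) / 4 = 22/4 = 5.50

5.50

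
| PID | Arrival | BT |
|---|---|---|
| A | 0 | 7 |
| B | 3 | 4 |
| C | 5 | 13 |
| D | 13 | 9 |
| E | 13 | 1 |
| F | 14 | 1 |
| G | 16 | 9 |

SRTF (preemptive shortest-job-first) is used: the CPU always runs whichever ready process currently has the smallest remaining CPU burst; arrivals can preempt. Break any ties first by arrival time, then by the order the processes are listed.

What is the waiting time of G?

8

Gantt: | A 0-7 | B 7-11 | C 11-13 | E 13-14 | F 14-15 | D 15-24 | G 24-33 | C 33-44 |
Completion: A=7  B=11  C=44  D=24  E=14  F=15  G=33
Turnaround (C−A): A=7  B=8  C=39  D=11  E=1  F=1  G=17
Waiting(G) = turnaround − burst = 17 − 9 = 8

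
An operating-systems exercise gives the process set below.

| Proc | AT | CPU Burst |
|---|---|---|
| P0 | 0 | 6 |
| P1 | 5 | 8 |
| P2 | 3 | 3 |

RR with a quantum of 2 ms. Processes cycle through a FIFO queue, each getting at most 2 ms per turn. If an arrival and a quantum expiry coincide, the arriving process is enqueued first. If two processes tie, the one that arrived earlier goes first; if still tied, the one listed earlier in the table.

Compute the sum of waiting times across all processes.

11

Timeline: | P0 0-4 | P2 4-6 | P0 6-8 | P1 8-10 | P2 10-11 | P1 11-17 |
Completion: P0=8  P1=17  P2=11
Turnaround (C−A): P0=8  P1=12  P2=8
Waiting = turnaround − burst: P0=2, P1=4, P2=5
Total waiting = 2 + 4 + 5 = 11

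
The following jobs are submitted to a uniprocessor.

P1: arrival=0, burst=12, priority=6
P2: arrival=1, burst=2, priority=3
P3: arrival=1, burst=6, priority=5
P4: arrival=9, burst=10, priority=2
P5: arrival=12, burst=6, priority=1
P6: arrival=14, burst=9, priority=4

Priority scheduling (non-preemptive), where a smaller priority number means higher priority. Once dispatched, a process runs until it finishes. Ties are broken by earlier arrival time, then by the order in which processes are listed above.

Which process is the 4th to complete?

P2

Gantt: | P1 0-12 | P5 12-18 | P4 18-28 | P2 28-30 | P6 30-39 | P3 39-45 |
Completion: P1=12  P2=30  P3=45  P4=28  P5=18  P6=39
Turnaround (C−A): P1=12  P2=29  P3=44  P4=19  P5=6  P6=25
Finish order: P1 → P5 → P4 → P2 → P6 → P3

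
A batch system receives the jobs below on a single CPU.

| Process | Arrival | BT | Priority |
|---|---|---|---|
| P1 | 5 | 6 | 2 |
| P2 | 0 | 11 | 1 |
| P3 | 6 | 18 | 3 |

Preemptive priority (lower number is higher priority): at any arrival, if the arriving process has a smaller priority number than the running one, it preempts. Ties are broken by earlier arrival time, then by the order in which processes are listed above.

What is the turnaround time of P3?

Timeline: | P2 0-11 | P1 11-17 | P3 17-35 |
Completion: P1=17  P2=11  P3=35
Turnaround (C−A): P1=12  P2=11  P3=29
Turnaround(P3) = completion − arrival = 35 − 6 = 29

29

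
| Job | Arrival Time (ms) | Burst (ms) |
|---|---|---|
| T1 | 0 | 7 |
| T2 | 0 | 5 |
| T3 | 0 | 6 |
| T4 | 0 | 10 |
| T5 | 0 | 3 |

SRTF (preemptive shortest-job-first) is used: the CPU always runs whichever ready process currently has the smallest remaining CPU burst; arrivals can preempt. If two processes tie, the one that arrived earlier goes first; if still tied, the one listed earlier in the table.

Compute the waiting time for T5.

Schedule: | T5 0-3 | T2 3-8 | T3 8-14 | T1 14-21 | T4 21-31 |
Completion: T1=21  T2=8  T3=14  T4=31  T5=3
Waiting(T5) = turnaround − burst = 3 − 3 = 0

0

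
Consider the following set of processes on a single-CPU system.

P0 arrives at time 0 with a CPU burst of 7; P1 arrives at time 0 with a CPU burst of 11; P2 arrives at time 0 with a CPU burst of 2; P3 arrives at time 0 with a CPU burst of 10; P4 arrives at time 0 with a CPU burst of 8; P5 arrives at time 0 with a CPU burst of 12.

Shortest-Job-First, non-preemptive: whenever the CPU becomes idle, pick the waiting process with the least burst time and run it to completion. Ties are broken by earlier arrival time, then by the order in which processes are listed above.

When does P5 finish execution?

Schedule: | P2 0-2 | P0 2-9 | P4 9-17 | P3 17-27 | P1 27-38 | P5 38-50 |
Completion: P0=9  P1=38  P2=2  P3=27  P4=17  P5=50
Turnaround (C−A): P0=9  P1=38  P2=2  P3=27  P4=17  P5=50

50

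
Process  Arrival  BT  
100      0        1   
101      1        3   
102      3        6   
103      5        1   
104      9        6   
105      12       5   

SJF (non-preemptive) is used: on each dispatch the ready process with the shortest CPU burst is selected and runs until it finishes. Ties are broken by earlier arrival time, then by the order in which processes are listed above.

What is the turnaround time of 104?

Gantt: | 100 0-1 | 101 1-4 | 102 4-10 | 103 10-11 | 104 11-17 | 105 17-22 |
Completion: 100=1  101=4  102=10  103=11  104=17  105=22
Turnaround(104) = completion − arrival = 17 − 9 = 8

8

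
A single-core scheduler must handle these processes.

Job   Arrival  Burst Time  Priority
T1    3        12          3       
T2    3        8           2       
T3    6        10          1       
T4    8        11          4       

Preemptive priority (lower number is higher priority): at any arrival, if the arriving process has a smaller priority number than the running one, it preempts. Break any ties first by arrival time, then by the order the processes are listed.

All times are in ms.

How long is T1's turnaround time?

Gantt: | idle 0-3 | T2 3-6 | T3 6-16 | T2 16-21 | T1 21-33 | T4 33-44 |
Completion: T1=33  T2=21  T3=16  T4=44
Turnaround (C−A): T1=30  T2=18  T3=10  T4=36
Turnaround(T1) = completion − arrival = 33 − 3 = 30

30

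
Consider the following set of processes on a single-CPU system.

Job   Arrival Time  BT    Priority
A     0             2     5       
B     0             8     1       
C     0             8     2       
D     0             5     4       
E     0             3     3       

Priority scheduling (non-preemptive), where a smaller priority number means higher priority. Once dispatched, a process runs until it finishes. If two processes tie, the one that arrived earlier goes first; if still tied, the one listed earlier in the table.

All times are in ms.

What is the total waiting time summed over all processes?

Gantt: | B 0-8 | C 8-16 | E 16-19 | D 19-24 | A 24-26 |
Completion: A=26  B=8  C=16  D=24  E=19
Turnaround (C−A): A=26  B=8  C=16  D=24  E=19
Waiting = turnaround − burst: A=24, B=0, C=8, D=19, E=16
Total waiting = 24 + 0 + 8 + 19 + 16 = 67

67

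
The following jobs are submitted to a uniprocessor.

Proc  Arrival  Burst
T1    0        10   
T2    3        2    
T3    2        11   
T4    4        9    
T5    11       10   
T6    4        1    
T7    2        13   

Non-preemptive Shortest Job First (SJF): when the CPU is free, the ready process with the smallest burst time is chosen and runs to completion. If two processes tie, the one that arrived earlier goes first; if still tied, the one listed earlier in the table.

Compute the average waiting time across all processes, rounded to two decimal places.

Gantt: | T1 0-10 | T6 10-11 | T2 11-13 | T4 13-22 | T5 22-32 | T3 32-43 | T7 43-56 |
Completion: T1=10  T2=13  T3=43  T4=22  T5=32  T6=11  T7=56
Waiting times: T1=0, T2=8, T3=30, T4=9, T5=11, T6=6, T7=41
Average waiting = (0+8+30+9+11+6+41) / 7 = 105/7 = 15.00

15.00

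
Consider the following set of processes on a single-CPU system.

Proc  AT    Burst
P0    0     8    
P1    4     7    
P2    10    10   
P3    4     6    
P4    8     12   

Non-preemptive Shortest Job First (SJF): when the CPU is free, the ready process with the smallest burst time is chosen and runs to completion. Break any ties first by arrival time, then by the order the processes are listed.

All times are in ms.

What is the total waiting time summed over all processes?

48

Schedule: | P0 0-8 | P3 8-14 | P1 14-21 | P2 21-31 | P4 31-43 |
Completion: P0=8  P1=21  P2=31  P3=14  P4=43
Turnaround (C−A): P0=8  P1=17  P2=21  P3=10  P4=35
Waiting = turnaround − burst: P0=0, P1=10, P2=11, P3=4, P4=23
Total waiting = 0 + 10 + 11 + 4 + 23 = 48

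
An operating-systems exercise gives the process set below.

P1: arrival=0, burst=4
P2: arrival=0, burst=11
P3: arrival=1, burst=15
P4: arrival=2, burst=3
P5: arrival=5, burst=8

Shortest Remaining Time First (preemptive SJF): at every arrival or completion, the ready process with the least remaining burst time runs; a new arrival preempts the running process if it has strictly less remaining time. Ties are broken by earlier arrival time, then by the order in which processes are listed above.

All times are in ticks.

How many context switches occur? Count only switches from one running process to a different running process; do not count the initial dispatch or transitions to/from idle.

4

Schedule: | P1 0-4 | P4 4-7 | P5 7-15 | P2 15-26 | P3 26-41 |
Completion: P1=4  P2=26  P3=41  P4=7  P5=15
Turnaround (C−A): P1=4  P2=26  P3=40  P4=5  P5=10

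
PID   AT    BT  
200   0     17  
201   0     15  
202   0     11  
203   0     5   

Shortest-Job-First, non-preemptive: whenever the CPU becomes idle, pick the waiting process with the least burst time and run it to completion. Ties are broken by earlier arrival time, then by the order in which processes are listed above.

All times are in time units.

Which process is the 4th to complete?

200

Timeline: | 203 0-5 | 202 5-16 | 201 16-31 | 200 31-48 |
Completion: 200=48  201=31  202=16  203=5
Finish order: 203 → 202 → 201 → 200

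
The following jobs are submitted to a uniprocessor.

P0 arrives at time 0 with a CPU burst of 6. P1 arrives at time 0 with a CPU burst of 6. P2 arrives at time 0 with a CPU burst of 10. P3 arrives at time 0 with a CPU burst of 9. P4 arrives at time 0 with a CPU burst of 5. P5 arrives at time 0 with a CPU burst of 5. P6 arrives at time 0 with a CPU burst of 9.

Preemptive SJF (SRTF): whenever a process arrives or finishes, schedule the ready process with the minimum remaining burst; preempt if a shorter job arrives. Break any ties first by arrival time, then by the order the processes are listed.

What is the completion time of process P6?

Schedule: | P4 0-5 | P5 5-10 | P0 10-16 | P1 16-22 | P3 22-31 | P6 31-40 | P2 40-50 |
Completion: P0=16  P1=22  P2=50  P3=31  P4=5  P5=10  P6=40

40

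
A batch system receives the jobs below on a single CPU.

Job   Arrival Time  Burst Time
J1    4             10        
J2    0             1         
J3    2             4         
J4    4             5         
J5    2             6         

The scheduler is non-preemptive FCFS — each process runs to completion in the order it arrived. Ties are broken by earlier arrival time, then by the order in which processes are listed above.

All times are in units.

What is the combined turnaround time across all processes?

Gantt: | J2 0-1 | idle 1-2 | J3 2-6 | J5 6-12 | J1 12-22 | J4 22-27 |
Completion: J1=22  J2=1  J3=6  J4=27  J5=12
Turnaround (C−A): J1=18  J2=1  J3=4  J4=23  J5=10
Turnaround = completion − arrival: J1=18, J2=1, J3=4, J4=23, J5=10
Total turnaround = 18 + 1 + 4 + 23 + 10 = 56

56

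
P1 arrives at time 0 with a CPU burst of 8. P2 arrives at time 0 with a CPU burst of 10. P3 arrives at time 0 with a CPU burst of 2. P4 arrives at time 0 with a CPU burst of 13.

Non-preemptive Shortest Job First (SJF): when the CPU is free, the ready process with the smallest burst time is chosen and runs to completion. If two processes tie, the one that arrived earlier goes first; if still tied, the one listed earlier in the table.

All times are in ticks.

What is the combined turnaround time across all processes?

65

Schedule: | P3 0-2 | P1 2-10 | P2 10-20 | P4 20-33 |
Completion: P1=10  P2=20  P3=2  P4=33
Turnaround (C−A): P1=10  P2=20  P3=2  P4=33
Turnaround = completion − arrival: P1=10, P2=20, P3=2, P4=33
Total turnaround = 10 + 20 + 2 + 33 = 65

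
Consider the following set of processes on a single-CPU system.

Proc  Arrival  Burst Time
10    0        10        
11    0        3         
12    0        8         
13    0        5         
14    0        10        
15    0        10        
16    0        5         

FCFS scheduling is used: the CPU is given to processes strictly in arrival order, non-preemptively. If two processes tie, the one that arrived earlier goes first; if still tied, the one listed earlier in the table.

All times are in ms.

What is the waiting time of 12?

13

Timeline: | 10 0-10 | 11 10-13 | 12 13-21 | 13 21-26 | 14 26-36 | 15 36-46 | 16 46-51 |
Completion: 10=10  11=13  12=21  13=26  14=36  15=46  16=51
Waiting(12) = turnaround − burst = 21 − 8 = 13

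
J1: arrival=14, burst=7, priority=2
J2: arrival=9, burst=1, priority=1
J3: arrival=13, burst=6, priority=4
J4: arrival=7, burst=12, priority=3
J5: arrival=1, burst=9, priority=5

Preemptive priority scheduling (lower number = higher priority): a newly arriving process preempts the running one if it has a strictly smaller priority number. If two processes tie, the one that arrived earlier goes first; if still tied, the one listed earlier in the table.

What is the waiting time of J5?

Timeline: | idle 0-1 | J5 1-7 | J4 7-9 | J2 9-10 | J4 10-14 | J1 14-21 | J4 21-27 | J3 27-33 | J5 33-36 |
Completion: J1=21  J2=10  J3=33  J4=27  J5=36
Waiting(J5) = turnaround − burst = 35 − 9 = 26

26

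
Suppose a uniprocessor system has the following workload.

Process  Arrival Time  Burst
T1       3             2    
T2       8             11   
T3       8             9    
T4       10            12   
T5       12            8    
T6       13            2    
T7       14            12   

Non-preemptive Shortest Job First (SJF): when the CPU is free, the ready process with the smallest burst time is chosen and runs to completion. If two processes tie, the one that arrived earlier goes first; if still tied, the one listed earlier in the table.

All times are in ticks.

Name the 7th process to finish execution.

Schedule: | idle 0-3 | T1 3-5 | idle 5-8 | T3 8-17 | T6 17-19 | T5 19-27 | T2 27-38 | T4 38-50 | T7 50-62 |
Completion: T1=5  T2=38  T3=17  T4=50  T5=27  T6=19  T7=62
Finish order: T1 → T3 → T6 → T5 → T2 → T4 → T7

T7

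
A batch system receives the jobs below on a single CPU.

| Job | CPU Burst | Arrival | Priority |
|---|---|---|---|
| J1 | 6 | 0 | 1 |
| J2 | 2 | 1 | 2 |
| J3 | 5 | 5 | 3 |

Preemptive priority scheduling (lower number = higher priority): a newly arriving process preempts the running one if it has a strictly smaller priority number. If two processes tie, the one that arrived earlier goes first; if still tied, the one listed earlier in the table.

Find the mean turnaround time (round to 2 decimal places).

Timeline: | J1 0-6 | J2 6-8 | J3 8-13 |
Completion: J1=6  J2=8  J3=13
Turnaround times: J1=6, J2=7, J3=8
Average turnaround = (6+7+8) / 3 = 21/3 = 7.00

7.00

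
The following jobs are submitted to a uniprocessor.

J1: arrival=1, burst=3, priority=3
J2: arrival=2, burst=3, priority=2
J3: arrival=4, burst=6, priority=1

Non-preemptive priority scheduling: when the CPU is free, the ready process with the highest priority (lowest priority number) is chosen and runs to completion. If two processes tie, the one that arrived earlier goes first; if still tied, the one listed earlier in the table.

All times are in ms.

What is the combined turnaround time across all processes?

20

Schedule: | idle 0-1 | J1 1-4 | J3 4-10 | J2 10-13 |
Completion: J1=4  J2=13  J3=10
Turnaround (C−A): J1=3  J2=11  J3=6
Turnaround = completion − arrival: J1=3, J2=11, J3=6
Total turnaround = 3 + 11 + 6 = 20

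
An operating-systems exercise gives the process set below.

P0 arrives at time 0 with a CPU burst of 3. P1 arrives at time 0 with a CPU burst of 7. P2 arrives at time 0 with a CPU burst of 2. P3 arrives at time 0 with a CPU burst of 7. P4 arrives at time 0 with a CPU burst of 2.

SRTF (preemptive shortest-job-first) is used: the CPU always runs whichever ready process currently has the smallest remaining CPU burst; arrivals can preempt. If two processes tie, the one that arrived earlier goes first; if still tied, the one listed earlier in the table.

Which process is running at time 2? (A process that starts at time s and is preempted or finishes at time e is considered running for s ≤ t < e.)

Gantt: | P2 0-2 | P4 2-4 | P0 4-7 | P1 7-14 | P3 14-21 |
Completion: P0=7  P1=14  P2=2  P3=21  P4=4

P4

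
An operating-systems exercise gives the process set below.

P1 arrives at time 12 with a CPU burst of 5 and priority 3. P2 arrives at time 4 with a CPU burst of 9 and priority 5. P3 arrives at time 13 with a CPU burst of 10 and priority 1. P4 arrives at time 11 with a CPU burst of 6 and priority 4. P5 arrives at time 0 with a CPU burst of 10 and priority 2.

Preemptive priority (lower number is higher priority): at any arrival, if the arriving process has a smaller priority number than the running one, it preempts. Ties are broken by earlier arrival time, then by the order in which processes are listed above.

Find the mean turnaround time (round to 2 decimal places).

18.40

Schedule: | P5 0-10 | P2 10-11 | P4 11-12 | P1 12-13 | P3 13-23 | P1 23-27 | P4 27-32 | P2 32-40 |
Completion: P1=27  P2=40  P3=23  P4=32  P5=10
Turnaround (C−A): P1=15  P2=36  P3=10  P4=21  P5=10
Turnaround times: P1=15, P2=36, P3=10, P4=21, P5=10
Average turnaround = (15+36+10+21+10) / 5 = 92/5 = 18.40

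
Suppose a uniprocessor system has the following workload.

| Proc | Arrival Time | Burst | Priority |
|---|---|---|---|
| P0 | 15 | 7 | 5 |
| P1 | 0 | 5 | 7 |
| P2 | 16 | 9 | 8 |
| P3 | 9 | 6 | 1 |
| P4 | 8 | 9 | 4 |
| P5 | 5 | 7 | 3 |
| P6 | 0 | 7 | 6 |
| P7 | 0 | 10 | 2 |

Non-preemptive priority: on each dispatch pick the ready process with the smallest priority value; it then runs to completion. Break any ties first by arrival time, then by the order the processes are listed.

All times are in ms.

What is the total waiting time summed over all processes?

164

Timeline: | P7 0-10 | P3 10-16 | P5 16-23 | P4 23-32 | P0 32-39 | P6 39-46 | P1 46-51 | P2 51-60 |
Completion: P0=39  P1=51  P2=60  P3=16  P4=32  P5=23  P6=46  P7=10
Turnaround (C−A): P0=24  P1=51  P2=44  P3=7  P4=24  P5=18  P6=46  P7=10
Waiting = turnaround − burst: P0=17, P1=46, P2=35, P3=1, P4=15, P5=11, P6=39, P7=0
Total waiting = 17 + 46 + 35 + 1 + 15 + 11 + 39 + 0 = 164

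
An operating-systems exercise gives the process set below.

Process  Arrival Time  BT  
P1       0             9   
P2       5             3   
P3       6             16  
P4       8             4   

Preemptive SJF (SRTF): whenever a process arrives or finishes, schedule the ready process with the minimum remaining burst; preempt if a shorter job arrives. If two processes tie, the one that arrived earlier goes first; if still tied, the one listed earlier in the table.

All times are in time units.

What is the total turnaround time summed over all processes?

49

Timeline: | P1 0-5 | P2 5-8 | P1 8-12 | P4 12-16 | P3 16-32 |
Completion: P1=12  P2=8  P3=32  P4=16
Turnaround (C−A): P1=12  P2=3  P3=26  P4=8
Turnaround = completion − arrival: P1=12, P2=3, P3=26, P4=8
Total turnaround = 12 + 3 + 26 + 8 = 49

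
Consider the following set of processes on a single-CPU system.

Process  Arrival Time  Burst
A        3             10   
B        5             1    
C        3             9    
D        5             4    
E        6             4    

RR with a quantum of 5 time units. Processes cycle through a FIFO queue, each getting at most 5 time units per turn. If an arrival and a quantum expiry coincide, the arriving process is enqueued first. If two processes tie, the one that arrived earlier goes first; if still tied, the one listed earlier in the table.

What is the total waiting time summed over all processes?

Schedule: | idle 0-3 | A 3-8 | C 8-13 | B 13-14 | D 14-18 | E 18-22 | A 22-27 | C 27-31 |
Completion: A=27  B=14  C=31  D=18  E=22
Turnaround (C−A): A=24  B=9  C=28  D=13  E=16
Waiting = turnaround − burst: A=14, B=8, C=19, D=9, E=12
Total waiting = 14 + 8 + 19 + 9 + 12 = 62

62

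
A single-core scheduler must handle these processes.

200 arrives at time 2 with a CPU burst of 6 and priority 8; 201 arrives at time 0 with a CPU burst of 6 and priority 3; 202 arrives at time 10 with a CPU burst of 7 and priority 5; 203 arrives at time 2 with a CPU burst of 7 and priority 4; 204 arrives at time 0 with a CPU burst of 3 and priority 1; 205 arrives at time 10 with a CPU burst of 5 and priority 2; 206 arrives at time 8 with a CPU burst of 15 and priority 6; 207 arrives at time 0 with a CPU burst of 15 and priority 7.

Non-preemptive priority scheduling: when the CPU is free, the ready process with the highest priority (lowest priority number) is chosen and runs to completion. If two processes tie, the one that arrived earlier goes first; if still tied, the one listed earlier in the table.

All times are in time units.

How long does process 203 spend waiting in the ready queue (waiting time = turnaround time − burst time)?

7

Gantt: | 204 0-3 | 201 3-9 | 203 9-16 | 205 16-21 | 202 21-28 | 206 28-43 | 207 43-58 | 200 58-64 |
Completion: 200=64  201=9  202=28  203=16  204=3  205=21  206=43  207=58
Turnaround (C−A): 200=62  201=9  202=18  203=14  204=3  205=11  206=35  207=58
Waiting(203) = turnaround − burst = 14 − 7 = 7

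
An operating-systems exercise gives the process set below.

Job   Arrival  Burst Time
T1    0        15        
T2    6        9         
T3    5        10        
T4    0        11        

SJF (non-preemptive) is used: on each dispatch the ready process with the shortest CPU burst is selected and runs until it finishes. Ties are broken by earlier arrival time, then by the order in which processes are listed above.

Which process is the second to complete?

Timeline: | T4 0-11 | T2 11-20 | T3 20-30 | T1 30-45 |
Completion: T1=45  T2=20  T3=30  T4=11
Turnaround (C−A): T1=45  T2=14  T3=25  T4=11
Finish order: T4 → T2 → T3 → T1

T2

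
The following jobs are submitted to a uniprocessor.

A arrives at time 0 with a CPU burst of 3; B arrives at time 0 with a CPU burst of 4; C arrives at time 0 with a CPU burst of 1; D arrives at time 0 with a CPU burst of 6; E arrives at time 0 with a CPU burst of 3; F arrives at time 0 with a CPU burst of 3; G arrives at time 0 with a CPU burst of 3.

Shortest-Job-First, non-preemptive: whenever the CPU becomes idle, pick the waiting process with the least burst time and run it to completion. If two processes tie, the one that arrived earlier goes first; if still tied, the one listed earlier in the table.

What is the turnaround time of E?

Schedule: | C 0-1 | A 1-4 | E 4-7 | F 7-10 | G 10-13 | B 13-17 | D 17-23 |
Completion: A=4  B=17  C=1  D=23  E=7  F=10  G=13
Turnaround(E) = completion − arrival = 7 − 0 = 7

7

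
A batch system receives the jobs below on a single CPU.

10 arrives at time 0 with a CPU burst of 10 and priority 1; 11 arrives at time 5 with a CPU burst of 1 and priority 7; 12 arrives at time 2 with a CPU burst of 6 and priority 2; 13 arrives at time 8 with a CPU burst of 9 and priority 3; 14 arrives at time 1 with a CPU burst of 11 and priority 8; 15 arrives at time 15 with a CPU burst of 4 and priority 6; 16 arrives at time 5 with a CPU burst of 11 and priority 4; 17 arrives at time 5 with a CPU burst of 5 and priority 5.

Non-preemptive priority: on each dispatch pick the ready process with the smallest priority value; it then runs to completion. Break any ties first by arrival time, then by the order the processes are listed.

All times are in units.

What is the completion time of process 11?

Gantt: | 10 0-10 | 12 10-16 | 13 16-25 | 16 25-36 | 17 36-41 | 15 41-45 | 11 45-46 | 14 46-57 |
Completion: 10=10  11=46  12=16  13=25  14=57  15=45  16=36  17=41

46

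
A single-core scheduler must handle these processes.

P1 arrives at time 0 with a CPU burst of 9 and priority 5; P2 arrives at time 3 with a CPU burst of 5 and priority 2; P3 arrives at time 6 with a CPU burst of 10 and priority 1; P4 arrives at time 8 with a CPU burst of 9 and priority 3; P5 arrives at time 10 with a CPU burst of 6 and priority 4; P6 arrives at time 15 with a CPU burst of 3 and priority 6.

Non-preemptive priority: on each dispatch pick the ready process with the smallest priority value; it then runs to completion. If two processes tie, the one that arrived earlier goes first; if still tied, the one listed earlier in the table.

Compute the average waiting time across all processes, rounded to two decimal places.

13.67

Timeline: | P1 0-9 | P3 9-19 | P2 19-24 | P4 24-33 | P5 33-39 | P6 39-42 |
Completion: P1=9  P2=24  P3=19  P4=33  P5=39  P6=42
Waiting times: P1=0, P2=16, P3=3, P4=16, P5=23, P6=24
Average waiting = (0+16+3+16+23+24) / 6 = 82/6 = 13.67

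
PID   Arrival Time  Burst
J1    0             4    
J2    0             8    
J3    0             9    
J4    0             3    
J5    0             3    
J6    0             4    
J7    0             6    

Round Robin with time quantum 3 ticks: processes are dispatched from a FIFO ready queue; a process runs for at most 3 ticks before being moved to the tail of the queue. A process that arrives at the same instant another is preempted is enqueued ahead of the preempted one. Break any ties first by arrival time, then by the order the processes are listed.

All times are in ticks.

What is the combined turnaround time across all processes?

Timeline: | J1 0-3 | J2 3-6 | J3 6-9 | J4 9-12 | J5 12-15 | J6 15-18 | J7 18-21 | J1 21-22 | J2 22-25 | J3 25-28 | J6 28-29 | J7 29-32 | J2 32-34 | J3 34-37 |
Completion: J1=22  J2=34  J3=37  J4=12  J5=15  J6=29  J7=32
Turnaround (C−A): J1=22  J2=34  J3=37  J4=12  J5=15  J6=29  J7=32
Turnaround = completion − arrival: J1=22, J2=34, J3=37, J4=12, J5=15, J6=29, J7=32
Total turnaround = 22 + 34 + 37 + 12 + 15 + 29 + 32 = 181

181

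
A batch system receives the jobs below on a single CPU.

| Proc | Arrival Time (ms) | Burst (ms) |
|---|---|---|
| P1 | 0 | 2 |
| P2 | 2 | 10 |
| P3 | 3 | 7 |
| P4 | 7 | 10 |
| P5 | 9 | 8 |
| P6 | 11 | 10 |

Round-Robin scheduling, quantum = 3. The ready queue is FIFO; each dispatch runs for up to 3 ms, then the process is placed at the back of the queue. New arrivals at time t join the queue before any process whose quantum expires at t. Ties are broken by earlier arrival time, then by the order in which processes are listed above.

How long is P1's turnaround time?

2

Schedule: | P1 0-2 | P2 2-5 | P3 5-8 | P2 8-11 | P4 11-14 | P3 14-17 | P5 17-20 | P6 20-23 | P2 23-26 | P4 26-29 | P3 29-30 | P5 30-33 | P6 33-36 | P2 36-37 | P4 37-40 | P5 40-42 | P6 42-45 | P4 45-46 | P6 46-47 |
Completion: P1=2  P2=37  P3=30  P4=46  P5=42  P6=47
Turnaround (C−A): P1=2  P2=35  P3=27  P4=39  P5=33  P6=36
Turnaround(P1) = completion − arrival = 2 − 0 = 2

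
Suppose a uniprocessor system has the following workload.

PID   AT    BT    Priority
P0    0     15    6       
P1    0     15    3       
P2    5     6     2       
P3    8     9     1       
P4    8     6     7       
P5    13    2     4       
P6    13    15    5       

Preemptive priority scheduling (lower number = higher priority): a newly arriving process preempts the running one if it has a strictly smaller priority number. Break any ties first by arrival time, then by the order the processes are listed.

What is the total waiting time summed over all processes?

161

Schedule: | P1 0-5 | P2 5-8 | P3 8-17 | P2 17-20 | P1 20-30 | P5 30-32 | P6 32-47 | P0 47-62 | P4 62-68 |
Completion: P0=62  P1=30  P2=20  P3=17  P4=68  P5=32  P6=47
Turnaround (C−A): P0=62  P1=30  P2=15  P3=9  P4=60  P5=19  P6=34
Waiting = turnaround − burst: P0=47, P1=15, P2=9, P3=0, P4=54, P5=17, P6=19
Total waiting = 47 + 15 + 9 + 0 + 54 + 17 + 19 = 161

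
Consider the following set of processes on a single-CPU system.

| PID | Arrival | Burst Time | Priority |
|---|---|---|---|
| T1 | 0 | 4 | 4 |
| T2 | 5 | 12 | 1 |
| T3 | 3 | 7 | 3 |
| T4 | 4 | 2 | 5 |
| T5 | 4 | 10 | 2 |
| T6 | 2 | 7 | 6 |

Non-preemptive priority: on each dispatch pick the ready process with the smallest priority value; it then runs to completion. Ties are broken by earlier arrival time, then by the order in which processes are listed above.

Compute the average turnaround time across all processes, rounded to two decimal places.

22.67

Gantt: | T1 0-4 | T5 4-14 | T2 14-26 | T3 26-33 | T4 33-35 | T6 35-42 |
Completion: T1=4  T2=26  T3=33  T4=35  T5=14  T6=42
Turnaround (C−A): T1=4  T2=21  T3=30  T4=31  T5=10  T6=40
Turnaround times: T1=4, T2=21, T3=30, T4=31, T5=10, T6=40
Average turnaround = (4+21+30+31+10+40) / 6 = 136/6 = 22.67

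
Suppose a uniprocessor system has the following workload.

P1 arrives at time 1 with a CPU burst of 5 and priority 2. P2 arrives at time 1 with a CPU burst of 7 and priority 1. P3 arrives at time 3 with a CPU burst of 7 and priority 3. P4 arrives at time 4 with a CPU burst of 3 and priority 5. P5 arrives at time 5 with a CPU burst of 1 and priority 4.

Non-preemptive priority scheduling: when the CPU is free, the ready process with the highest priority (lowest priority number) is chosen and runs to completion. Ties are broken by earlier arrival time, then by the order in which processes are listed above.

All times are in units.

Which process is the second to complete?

P1

Timeline: | idle 0-1 | P2 1-8 | P1 8-13 | P3 13-20 | P5 20-21 | P4 21-24 |
Completion: P1=13  P2=8  P3=20  P4=24  P5=21
Turnaround (C−A): P1=12  P2=7  P3=17  P4=20  P5=16
Finish order: P2 → P1 → P3 → P5 → P4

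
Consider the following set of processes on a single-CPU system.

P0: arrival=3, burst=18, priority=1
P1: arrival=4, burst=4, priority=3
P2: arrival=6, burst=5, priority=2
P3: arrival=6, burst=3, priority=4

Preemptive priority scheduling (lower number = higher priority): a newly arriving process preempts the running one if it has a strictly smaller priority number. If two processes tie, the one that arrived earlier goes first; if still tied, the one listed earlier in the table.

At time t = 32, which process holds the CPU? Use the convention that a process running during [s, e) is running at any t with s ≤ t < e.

Timeline: | idle 0-3 | P0 3-21 | P2 21-26 | P1 26-30 | P3 30-33 |
Completion: P0=21  P1=30  P2=26  P3=33

P3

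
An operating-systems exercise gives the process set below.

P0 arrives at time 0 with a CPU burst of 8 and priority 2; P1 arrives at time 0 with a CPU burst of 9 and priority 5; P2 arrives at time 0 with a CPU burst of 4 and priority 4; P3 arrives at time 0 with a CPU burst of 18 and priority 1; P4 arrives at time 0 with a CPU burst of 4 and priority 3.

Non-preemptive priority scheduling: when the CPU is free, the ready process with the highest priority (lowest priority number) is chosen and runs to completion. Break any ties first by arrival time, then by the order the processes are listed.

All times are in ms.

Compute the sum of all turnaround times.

Gantt: | P3 0-18 | P0 18-26 | P4 26-30 | P2 30-34 | P1 34-43 |
Completion: P0=26  P1=43  P2=34  P3=18  P4=30
Turnaround = completion − arrival: P0=26, P1=43, P2=34, P3=18, P4=30
Total turnaround = 26 + 43 + 34 + 18 + 30 = 151

151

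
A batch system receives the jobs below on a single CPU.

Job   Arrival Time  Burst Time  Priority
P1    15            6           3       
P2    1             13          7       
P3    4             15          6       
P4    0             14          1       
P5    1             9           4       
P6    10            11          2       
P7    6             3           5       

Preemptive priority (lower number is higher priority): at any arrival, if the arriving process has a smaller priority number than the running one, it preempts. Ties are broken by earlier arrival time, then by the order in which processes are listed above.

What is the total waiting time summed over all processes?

174

Schedule: | P4 0-14 | P6 14-25 | P1 25-31 | P5 31-40 | P7 40-43 | P3 43-58 | P2 58-71 |
Completion: P1=31  P2=71  P3=58  P4=14  P5=40  P6=25  P7=43
Waiting = turnaround − burst: P1=10, P2=57, P3=39, P4=0, P5=30, P6=4, P7=34
Total waiting = 10 + 57 + 39 + 0 + 30 + 4 + 34 = 174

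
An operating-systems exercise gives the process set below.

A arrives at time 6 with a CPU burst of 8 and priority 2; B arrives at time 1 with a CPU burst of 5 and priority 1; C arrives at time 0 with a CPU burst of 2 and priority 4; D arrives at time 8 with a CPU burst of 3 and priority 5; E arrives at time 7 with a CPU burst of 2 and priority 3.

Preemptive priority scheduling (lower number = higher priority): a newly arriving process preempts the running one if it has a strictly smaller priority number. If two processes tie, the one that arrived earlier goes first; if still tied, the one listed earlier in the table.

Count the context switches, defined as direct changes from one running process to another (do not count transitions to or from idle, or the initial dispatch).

5

Schedule: | C 0-1 | B 1-6 | A 6-14 | E 14-16 | C 16-17 | D 17-20 |
Completion: A=14  B=6  C=17  D=20  E=16
Turnaround (C−A): A=8  B=5  C=17  D=12  E=9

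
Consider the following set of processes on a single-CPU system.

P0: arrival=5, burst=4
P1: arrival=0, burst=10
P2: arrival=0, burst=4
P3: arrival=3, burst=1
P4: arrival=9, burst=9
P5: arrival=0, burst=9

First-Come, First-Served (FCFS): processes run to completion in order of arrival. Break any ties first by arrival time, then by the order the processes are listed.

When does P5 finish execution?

23

Gantt: | P1 0-10 | P2 10-14 | P5 14-23 | P3 23-24 | P0 24-28 | P4 28-37 |
Completion: P0=28  P1=10  P2=14  P3=24  P4=37  P5=23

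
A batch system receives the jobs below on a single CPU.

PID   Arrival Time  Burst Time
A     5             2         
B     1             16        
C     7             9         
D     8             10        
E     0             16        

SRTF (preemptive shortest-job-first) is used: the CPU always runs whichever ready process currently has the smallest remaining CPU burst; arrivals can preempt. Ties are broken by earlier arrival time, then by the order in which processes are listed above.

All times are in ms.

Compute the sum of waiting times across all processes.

65

Gantt: | E 0-5 | A 5-7 | C 7-16 | D 16-26 | E 26-37 | B 37-53 |
Completion: A=7  B=53  C=16  D=26  E=37
Turnaround (C−A): A=2  B=52  C=9  D=18  E=37
Waiting = turnaround − burst: A=0, B=36, C=0, D=8, E=21
Total waiting = 0 + 36 + 0 + 8 + 21 = 65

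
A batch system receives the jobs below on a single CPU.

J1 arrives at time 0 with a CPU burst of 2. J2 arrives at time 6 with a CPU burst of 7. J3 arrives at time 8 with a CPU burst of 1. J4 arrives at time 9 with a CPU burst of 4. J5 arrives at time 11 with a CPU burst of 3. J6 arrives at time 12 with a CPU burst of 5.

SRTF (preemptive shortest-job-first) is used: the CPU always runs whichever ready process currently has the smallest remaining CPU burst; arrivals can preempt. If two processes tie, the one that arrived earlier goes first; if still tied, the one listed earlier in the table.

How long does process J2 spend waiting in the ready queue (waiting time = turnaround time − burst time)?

8

Schedule: | J1 0-2 | idle 2-6 | J2 6-8 | J3 8-9 | J4 9-13 | J5 13-16 | J2 16-21 | J6 21-26 |
Completion: J1=2  J2=21  J3=9  J4=13  J5=16  J6=26
Waiting(J2) = turnaround − burst = 15 − 7 = 8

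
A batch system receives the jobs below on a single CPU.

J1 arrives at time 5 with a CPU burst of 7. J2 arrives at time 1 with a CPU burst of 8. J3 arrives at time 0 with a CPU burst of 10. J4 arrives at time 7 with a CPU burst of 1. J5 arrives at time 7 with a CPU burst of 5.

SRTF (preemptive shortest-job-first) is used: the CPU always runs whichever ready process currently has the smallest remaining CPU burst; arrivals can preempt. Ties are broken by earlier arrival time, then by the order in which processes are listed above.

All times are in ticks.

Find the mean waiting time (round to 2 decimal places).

Schedule: | J3 0-1 | J2 1-7 | J4 7-8 | J2 8-10 | J5 10-15 | J1 15-22 | J3 22-31 |
Completion: J1=22  J2=10  J3=31  J4=8  J5=15
Turnaround (C−A): J1=17  J2=9  J3=31  J4=1  J5=8
Waiting times: J1=10, J2=1, J3=21, J4=0, J5=3
Average waiting = (10+1+21+0+3) / 5 = 35/5 = 7.00

7.00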